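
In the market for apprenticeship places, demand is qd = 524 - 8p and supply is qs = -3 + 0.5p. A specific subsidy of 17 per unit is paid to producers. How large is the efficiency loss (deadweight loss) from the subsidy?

Pre-subsidy: 524 - 8p = -3 + 0.5p gives p* = 62, q* = 28.
With the subsidy, sellers receive ps = pb + 17 for each unit, where pb is the price buyers pay.
Supply in terms of pb becomes qs = -3 + 0.5(pb + 17) = 5.5 + 0.5pb. Setting this equal to demand: 524 - 8pb = 5.5 + 0.5pb, so pb = 61.
Sellers receive ps = 61 + 17 = 78; q' = 524 − 8·61 = 36.
The subsidy expands output by 36 − 28 = 8 past the efficient level; on those units the gap between marginal cost and willingness to pay runs from 0 up to 17.
DWL = ½ × 17 × 8 = 68.

Deadweight loss = 68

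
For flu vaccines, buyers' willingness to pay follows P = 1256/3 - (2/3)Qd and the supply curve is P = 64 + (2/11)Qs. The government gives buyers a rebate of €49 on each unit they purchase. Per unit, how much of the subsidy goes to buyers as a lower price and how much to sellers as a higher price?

Pre-subsidy: 1256/3 - (2/3)Q = 64 + (2/11)Q gives Q* = 418 and P* = 140.
With the rebate, buyers effectively pay Pb = Ps − 49, where Ps is the price sellers receive.
On the curves, Pb = 1256/3 - (2/3)Q and Ps = 64 + (2/11)Q; the wedge Ps − Pb = 49 gives 64 + (2/11)Q − (1256/3 - (2/3)Q) = 49, so Q' = 475.75.
Then Pb = 1256/3 − (2/3)·475.75 = 101.5 and Ps = 64 + (2/11)·475.75 = 150.5.
Buyers' price falls by P* − Pb = 140 − 101.5 = 38.5; sellers' price rises by Ps − P* = 150.5 − 140 = 10.5.

Buyers gain €38.5 per unit; sellers gain €10.5 per unit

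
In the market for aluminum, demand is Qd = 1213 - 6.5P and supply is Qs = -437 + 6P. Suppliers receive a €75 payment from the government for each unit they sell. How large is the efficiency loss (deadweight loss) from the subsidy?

Deadweight loss = €8775

Pre-subsidy: 1213 - 6.5P = -437 + 6P gives P* = 132, Q* = 355.
With the subsidy, sellers receive Ps = Pb + 75 for each unit, where Pb is the price buyers pay.
Supply in terms of Pb becomes Qs = -437 + 6(Pb + 75) = 13 + 6Pb. Setting this equal to demand: 1213 - 6.5Pb = 13 + 6Pb, so Pb = 96.
Sellers receive Ps = 96 + 75 = 171; Q' = 1213 − 6.5·96 = 589.
The subsidy expands output by 589 − 355 = 234 past the efficient level; on those units the gap between marginal cost and willingness to pay runs from 0 up to 75.
DWL = ½ × 75 × 234 = 8775.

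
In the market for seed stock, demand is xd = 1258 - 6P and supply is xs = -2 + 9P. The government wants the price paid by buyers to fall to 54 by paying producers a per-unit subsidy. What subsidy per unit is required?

At a buyer price of 54, quantity demanded is 1258 − 6·54 = 934.
Sellers supply 934 only when they receive Ps with -2 + 9·Ps = 934, i.e. Ps = 104.
s = Ps − Pb = 104 − 54 = 50.

Required subsidy s = 50 per unit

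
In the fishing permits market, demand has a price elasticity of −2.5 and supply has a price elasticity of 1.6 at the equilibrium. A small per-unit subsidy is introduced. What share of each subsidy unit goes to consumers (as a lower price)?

For a small subsidy around the equilibrium, the benefit split depends on the relative slopes, which at a point are proportional to the elasticities.
Buyer share = εs/(εs + |εd|) = 1.6/(1.6 + 2.5) = 16/41; seller share = |εd|/(εs + |εd|) = 25/41.

Consumer share = 16/41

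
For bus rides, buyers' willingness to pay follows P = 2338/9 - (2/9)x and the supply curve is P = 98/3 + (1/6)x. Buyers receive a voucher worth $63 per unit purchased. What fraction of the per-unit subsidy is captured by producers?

Producer share = 3/7

Pre-subsidy: 2338/9 - (2/9)x = 98/3 + (1/6)x gives x* = 584 and P* = 130.
With the rebate, buyers effectively pay Pb = Ps − 63, where Ps is the price sellers receive.
On the curves, Pb = 2338/9 - (2/9)x and Ps = 98/3 + (1/6)x; the wedge Ps − Pb = 63 gives 98/3 + (1/6)x − (2338/9 - (2/9)x) = 63, so x' = 746.
Then Pb = 2338/9 − (2/9)·746 = 94 and Ps = 98/3 + (1/6)·746 = 157.
Buyers' price falls by P* − Pb = 130 − 94 = 36; sellers' price rises by Ps − P* = 157 − 130 = 27.
So producers capture 27/63 = 3/7 of each unit of subsidy.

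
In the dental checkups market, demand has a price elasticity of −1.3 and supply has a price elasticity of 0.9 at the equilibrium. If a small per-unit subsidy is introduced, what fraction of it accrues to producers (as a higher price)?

Producer share = 13/22

For a small subsidy around the equilibrium, the benefit split depends on the relative slopes, which at a point are proportional to the elasticities.
Buyer share = εs/(εs + |εd|) = 0.9/(0.9 + 1.3) = 9/22; seller share = |εd|/(εs + |εd|) = 13/22.
So producers capture 13/22 of the subsidy.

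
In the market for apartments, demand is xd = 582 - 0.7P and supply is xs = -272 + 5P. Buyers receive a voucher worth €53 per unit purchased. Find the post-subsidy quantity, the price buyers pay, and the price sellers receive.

x' = 1529/3; buyers pay 310/3; sellers receive 469/3

Pre-subsidy: 582 - 0.7P = -272 + 5P gives P* = 8540/57, x* = 27196/57.
With the rebate, buyers effectively pay Pb = Ps − 53, where Ps is the price sellers receive.
Demand in terms of Ps becomes xd = 582 − 0.7(Ps − 53) = 619.1 - 0.7Ps. Setting this equal to supply: 619.1 - 0.7Ps = -272 + 5Ps, so Ps = 469/3.
Buyers pay Pb = 469/3 − 53 = 310/3; x' = -272 + 5·(469/3) = 1529/3.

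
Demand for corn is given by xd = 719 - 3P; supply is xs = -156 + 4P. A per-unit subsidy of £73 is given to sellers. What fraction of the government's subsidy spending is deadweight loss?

DWL / government spending = 219/1642

Pre-subsidy: 719 - 3P = -156 + 4P gives P* = 125, x* = 344.
With the subsidy, sellers receive Ps = Pb + 73 for each unit, where Pb is the price buyers pay.
Supply in terms of Pb becomes xs = -156 + 4(Pb + 73) = 136 + 4Pb. Setting this equal to demand: 719 - 3Pb = 136 + 4Pb, so Pb = 583/7.
Sellers receive Ps = 583/7 + 73 = 1094/7; x' = 719 − 3·(583/7) = 3284/7.
ΔCS = ½(344 + 3284/7)(125 − 583/7) = 831032/49; ΔPS = ½(344 + 3284/7)(1094/7 − 125) = 623274/49.
Government spending = 73 × 3284/7 = 239732/7.
DWL = ½ × 73 × (3284/7 − 344) = 31974/7; fraction = (31974/7) / (239732/7) = 219/1642.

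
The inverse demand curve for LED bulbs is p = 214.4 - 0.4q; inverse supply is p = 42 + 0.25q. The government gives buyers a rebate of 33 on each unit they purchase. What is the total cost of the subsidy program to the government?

Government cost = 10428

Pre-subsidy: 214.4 - 0.4q = 42 + 0.25q gives q* = 3448/13 and p* = 1408/13.
With the rebate, buyers effectively pay pb = ps − 33, where ps is the price sellers receive.
On the curves, pb = 214.4 - 0.4q and ps = 42 + 0.25q; the wedge ps − pb = 33 gives 42 + 0.25q − (214.4 - 0.4q) = 33, so q' = 316.
Then pb = 214.4 − 0.4·316 = 88 and ps = 42 + 0.25·316 = 121.
Government outlay = subsidy × quantity = 33 × 316 = 10428.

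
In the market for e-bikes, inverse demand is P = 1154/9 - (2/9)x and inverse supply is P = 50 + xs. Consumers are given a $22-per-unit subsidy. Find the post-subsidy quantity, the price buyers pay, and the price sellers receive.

x' = 82; buyers pay $110; sellers receive $132

Pre-subsidy: 1154/9 - (2/9)x = 50 + x gives x* = 64 and P* = 114.
With the rebate, buyers effectively pay Pb = Ps − 22, where Ps is the price sellers receive.
On the curves, Pb = 1154/9 - (2/9)x and Ps = 50 + x; the wedge Ps − Pb = 22 gives 50 + x − (1154/9 - (2/9)x) = 22, so x' = 82.
Then Pb = 1154/9 − (2/9)·82 = 110 and Ps = 50 + 1·82 = 132.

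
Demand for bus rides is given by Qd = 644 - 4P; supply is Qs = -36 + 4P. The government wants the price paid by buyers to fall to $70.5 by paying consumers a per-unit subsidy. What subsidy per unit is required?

Required subsidy s = $29 per unit

At a buyer price of 70.5, quantity demanded is 644 − 4·70.5 = 362.
Sellers supply 362 only when they receive Ps with -36 + 4·Ps = 362, i.e. Ps = 99.5.
s = Ps − Pb = 99.5 − 70.5 = 29.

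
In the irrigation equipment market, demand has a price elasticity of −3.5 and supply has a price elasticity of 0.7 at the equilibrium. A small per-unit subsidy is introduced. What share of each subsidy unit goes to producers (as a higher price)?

Producer share = 5/6

For a small subsidy around the equilibrium, the benefit split depends on the relative slopes, which at a point are proportional to the elasticities.
Buyer share = εs/(εs + |εd|) = 0.7/(0.7 + 3.5) = 1/6; seller share = |εd|/(εs + |εd|) = 5/6.
So producers capture 5/6 of the subsidy.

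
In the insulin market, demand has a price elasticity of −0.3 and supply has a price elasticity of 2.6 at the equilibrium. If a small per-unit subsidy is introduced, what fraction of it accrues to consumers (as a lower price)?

Consumer share = 26/29

For a small subsidy around the equilibrium, the benefit split depends on the relative slopes, which at a point are proportional to the elasticities.
Buyer share = εs/(εs + |εd|) = 2.6/(2.6 + 0.3) = 26/29; seller share = |εd|/(εs + |εd|) = 3/29.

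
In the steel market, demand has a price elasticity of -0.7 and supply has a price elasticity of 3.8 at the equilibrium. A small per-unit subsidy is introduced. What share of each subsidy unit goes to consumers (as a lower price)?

For a small subsidy around the equilibrium, the benefit split depends on the relative slopes, which at a point are proportional to the elasticities.
Buyer share = εs/(εs + |εd|) = 3.8/(3.8 + 0.7) = 38/45; seller share = |εd|/(εs + |εd|) = 7/45.

Consumer share = 38/45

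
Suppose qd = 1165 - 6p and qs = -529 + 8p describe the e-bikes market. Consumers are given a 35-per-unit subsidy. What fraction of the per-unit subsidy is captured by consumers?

Consumer share = 4/7

Pre-subsidy: 1165 - 6p = -529 + 8p gives p* = 121, q* = 439.
With the rebate, buyers effectively pay pb = ps − 35, where ps is the price sellers receive.
Demand in terms of ps becomes qd = 1165 − 6(ps − 35) = 1375 - 6ps. Setting this equal to supply: 1375 - 6ps = -529 + 8ps, so ps = 136.
Buyers pay pb = 136 − 35 = 101; q' = -529 + 8·136 = 559.
Buyers' price falls by p* − pb = 121 − 101 = 20; sellers' price rises by ps − p* = 136 − 121 = 15.
So consumers capture 20/35 = 4/7 of each unit of subsidy.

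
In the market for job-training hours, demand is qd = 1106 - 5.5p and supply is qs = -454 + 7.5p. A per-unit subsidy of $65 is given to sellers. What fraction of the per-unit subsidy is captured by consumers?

Pre-subsidy: 1106 - 5.5p = -454 + 7.5p gives p* = 120, q* = 446.
With the subsidy, sellers receive ps = pb + 65 for each unit, where pb is the price buyers pay.
Supply in terms of pb becomes qs = -454 + 7.5(pb + 65) = 33.5 + 7.5pb. Setting this equal to demand: 1106 - 5.5pb = 33.5 + 7.5pb, so pb = 82.5.
Sellers receive ps = 82.5 + 65 = 147.5; q' = 1106 − 5.5·82.5 = 652.25.
Buyers' price falls by p* − pb = 120 − 82.5 = 37.5; sellers' price rises by ps − p* = 147.5 − 120 = 27.5.
So consumers capture 37.5/65 = 15/26 of each unit of subsidy.

Consumer share = 15/26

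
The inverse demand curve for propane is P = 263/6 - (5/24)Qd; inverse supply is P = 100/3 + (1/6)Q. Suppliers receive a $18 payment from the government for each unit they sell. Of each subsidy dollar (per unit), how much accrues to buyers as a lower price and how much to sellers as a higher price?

Buyers gain $10 per unit; sellers gain $8 per unit

Pre-subsidy: 263/6 - (5/24)Q = 100/3 + (1/6)Q gives Q* = 28 and P* = 38.
With the subsidy, sellers receive Ps = Pb + 18 for each unit, where Pb is the price buyers pay.
On the curves, Pb = 263/6 - (5/24)Q and Ps = 100/3 + (1/6)Q; the wedge Ps − Pb = 18 gives 100/3 + (1/6)Q − (263/6 - (5/24)Q) = 18, so Q' = 76.
Then Pb = 263/6 − (5/24)·76 = 28 and Ps = 100/3 + (1/6)·76 = 46.
Buyers' price falls by P* − Pb = 38 − 28 = 10; sellers' price rises by Ps − P* = 46 − 38 = 8.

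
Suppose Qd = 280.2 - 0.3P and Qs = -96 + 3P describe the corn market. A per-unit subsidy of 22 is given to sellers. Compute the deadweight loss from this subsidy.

Pre-subsidy: 280.2 - 0.3P = -96 + 3P gives P* = 114, Q* = 246.
With the subsidy, sellers receive Ps = Pb + 22 for each unit, where Pb is the price buyers pay.
Supply in terms of Pb becomes Qs = -96 + 3(Pb + 22) = -30 + 3Pb. Setting this equal to demand: 280.2 - 0.3Pb = -30 + 3Pb, so Pb = 94.
Sellers receive Ps = 94 + 22 = 116; Q' = 280.2 − 0.3·94 = 252.
The subsidy expands output by 252 − 246 = 6 past the efficient level; on those units the gap between marginal cost and willingness to pay runs from 0 up to 22.
DWL = ½ × 22 × 6 = 66.

Deadweight loss = 66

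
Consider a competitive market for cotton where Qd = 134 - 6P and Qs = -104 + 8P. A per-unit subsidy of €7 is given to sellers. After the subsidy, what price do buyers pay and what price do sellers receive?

Buyers pay €13; sellers receive €20

Pre-subsidy: 134 - 6P = -104 + 8P gives P* = 17, Q* = 32.
With the subsidy, sellers receive Ps = Pb + 7 for each unit, where Pb is the price buyers pay.
Supply in terms of Pb becomes Qs = -104 + 8(Pb + 7) = -48 + 8Pb. Setting this equal to demand: 134 - 6Pb = -48 + 8Pb, so Pb = 13.
Sellers receive Ps = 13 + 7 = 20; Q' = 134 − 6·13 = 56.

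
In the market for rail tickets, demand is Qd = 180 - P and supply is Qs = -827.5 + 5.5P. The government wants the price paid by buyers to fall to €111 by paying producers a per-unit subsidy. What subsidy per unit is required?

At a buyer price of 111, quantity demanded is 180 − 1·111 = 69.
Sellers supply 69 only when they receive Ps with -827.5 + 5.5·Ps = 69, i.e. Ps = 163.
s = Ps − Pb = 163 − 111 = 52.

Required subsidy s = €52 per unit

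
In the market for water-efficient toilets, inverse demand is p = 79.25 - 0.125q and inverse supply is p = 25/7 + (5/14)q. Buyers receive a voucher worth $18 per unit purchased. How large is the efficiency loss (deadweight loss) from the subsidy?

Deadweight loss = $336

Pre-subsidy: 79.25 - 0.125q = 25/7 + (5/14)q gives q* = 4238/27 and p* = 1610/27.
With the rebate, buyers effectively pay pb = ps − 18, where ps is the price sellers receive.
On the curves, pb = 79.25 - 0.125q and ps = 25/7 + (5/14)q; the wedge ps − pb = 18 gives 25/7 + (5/14)q − (79.25 - 0.125q) = 18, so q' = 5246/27.
Then pb = 79.25 − 0.125·(5246/27) = 1484/27 and ps = 25/7 + (5/14)·(5246/27) = 1970/27.
The subsidy expands output by 5246/27 − 4238/27 = 112/3 past the efficient level; on those units the gap between marginal cost and willingness to pay runs from 0 up to 18.
DWL = ½ × 18 × 112/3 = 336.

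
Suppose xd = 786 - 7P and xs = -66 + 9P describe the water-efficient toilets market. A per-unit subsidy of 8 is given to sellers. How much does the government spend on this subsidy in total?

Pre-subsidy: 786 - 7P = -66 + 9P gives P* = 53.25, x* = 413.25.
With the subsidy, sellers receive Ps = Pb + 8 for each unit, where Pb is the price buyers pay.
Supply in terms of Pb becomes xs = -66 + 9(Pb + 8) = 6 + 9Pb. Setting this equal to demand: 786 - 7Pb = 6 + 9Pb, so Pb = 48.75.
Sellers receive Ps = 48.75 + 8 = 56.75; x' = 786 − 7·48.75 = 444.75.
Government outlay = subsidy × quantity = 8 × 444.75 = 3558.

Government cost = 3558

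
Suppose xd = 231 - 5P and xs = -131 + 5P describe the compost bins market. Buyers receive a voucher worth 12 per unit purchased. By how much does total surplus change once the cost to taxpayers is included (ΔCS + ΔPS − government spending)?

Net change in total surplus = -180

Pre-subsidy: 231 - 5P = -131 + 5P gives P* = 36.2, x* = 50.
With the rebate, buyers effectively pay Pb = Ps − 12, where Ps is the price sellers receive.
Demand in terms of Ps becomes xd = 231 − 5(Ps − 12) = 291 - 5Ps. Setting this equal to supply: 291 - 5Ps = -131 + 5Ps, so Ps = 42.2.
Buyers pay Pb = 42.2 − 12 = 30.2; x' = -131 + 5·42.2 = 80.
ΔCS = ½(50 + 80)(36.2 − 30.2) = 390; ΔPS = ½(50 + 80)(42.2 − 36.2) = 390.
Government spending = 12 × 80 = 960.
Net change = 390 + 390 − 960 = -180. The loss equals the DWL triangle ½·12·30.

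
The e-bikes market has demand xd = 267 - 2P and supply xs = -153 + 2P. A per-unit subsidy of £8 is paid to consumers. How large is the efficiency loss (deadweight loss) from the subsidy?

Pre-subsidy: 267 - 2P = -153 + 2P gives P* = 105, x* = 57.
With the rebate, buyers effectively pay Pb = Ps − 8, where Ps is the price sellers receive.
Demand in terms of Ps becomes xd = 267 − 2(Ps − 8) = 283 - 2Ps. Setting this equal to supply: 283 - 2Ps = -153 + 2Ps, so Ps = 109.
Buyers pay Pb = 109 − 8 = 101; x' = -153 + 2·109 = 65.
The subsidy expands output by 65 − 57 = 8 past the efficient level; on those units the gap between marginal cost and willingness to pay runs from 0 up to 8.
DWL = ½ × 8 × 8 = 32.

Deadweight loss = £32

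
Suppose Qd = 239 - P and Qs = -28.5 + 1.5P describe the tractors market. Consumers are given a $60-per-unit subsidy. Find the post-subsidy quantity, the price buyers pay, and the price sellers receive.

Pre-subsidy: 239 - P = -28.5 + 1.5P gives P* = 107, Q* = 132.
With the rebate, buyers effectively pay Pb = Ps − 60, where Ps is the price sellers receive.
Demand in terms of Ps becomes Qd = 239 − 1(Ps − 60) = 299 - Ps. Setting this equal to supply: 299 - Ps = -28.5 + 1.5Ps, so Ps = 131.
Buyers pay Pb = 131 − 60 = 71; Q' = -28.5 + 1.5·131 = 168.

Q' = 168; buyers pay $71; sellers receive $131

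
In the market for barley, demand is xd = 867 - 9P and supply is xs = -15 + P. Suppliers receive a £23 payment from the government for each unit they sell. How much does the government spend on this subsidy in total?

Government cost = £2159.7

Pre-subsidy: 867 - 9P = -15 + P gives P* = 88.2, x* = 73.2.
With the subsidy, sellers receive Ps = Pb + 23 for each unit, where Pb is the price buyers pay.
Supply in terms of Pb becomes xs = -15 + 1(Pb + 23) = 8 + Pb. Setting this equal to demand: 867 - 9Pb = 8 + Pb, so Pb = 85.9.
Sellers receive Ps = 85.9 + 23 = 108.9; x' = 867 − 9·85.9 = 93.9.
Government outlay = subsidy × quantity = 23 × 93.9 = 2159.7.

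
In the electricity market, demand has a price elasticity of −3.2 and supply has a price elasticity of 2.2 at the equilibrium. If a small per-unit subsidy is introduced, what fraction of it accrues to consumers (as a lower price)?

Consumer share = 11/27

For a small subsidy around the equilibrium, the benefit split depends on the relative slopes, which at a point are proportional to the elasticities.
Buyer share = εs/(εs + |εd|) = 2.2/(2.2 + 3.2) = 11/27; seller share = |εd|/(εs + |εd|) = 16/27.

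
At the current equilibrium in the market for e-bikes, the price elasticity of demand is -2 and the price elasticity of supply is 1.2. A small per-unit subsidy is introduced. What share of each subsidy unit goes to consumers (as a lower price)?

Consumer share = 0.375

For a small subsidy around the equilibrium, the benefit split depends on the relative slopes, which at a point are proportional to the elasticities.
Buyer share = εs/(εs + |εd|) = 1.2/(1.2 + 2) = 0.375; seller share = |εd|/(εs + |εd|) = 0.625.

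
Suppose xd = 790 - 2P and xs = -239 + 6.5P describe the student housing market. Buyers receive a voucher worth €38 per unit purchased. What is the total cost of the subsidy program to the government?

Pre-subsidy: 790 - 2P = -239 + 6.5P gives P* = 2058/17, x* = 9314/17.
With the rebate, buyers effectively pay Pb = Ps − 38, where Ps is the price sellers receive.
Demand in terms of Ps becomes xd = 790 − 2(Ps − 38) = 866 - 2Ps. Setting this equal to supply: 866 - 2Ps = -239 + 6.5Ps, so Ps = 130.
Buyers pay Pb = 130 − 38 = 92; x' = -239 + 6.5·130 = 606.
Government outlay = subsidy × quantity = 38 × 606 = 23028.

Government cost = €23028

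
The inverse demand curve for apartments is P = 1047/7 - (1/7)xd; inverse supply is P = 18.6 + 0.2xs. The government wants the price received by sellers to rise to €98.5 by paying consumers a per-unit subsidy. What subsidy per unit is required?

Required subsidy s = €6 per unit

At a seller price of 98.5, quantity supplied is -93 + 5·98.5 = 399.5.
Buyers absorb 399.5 only when they pay Pb = 1047/7 − (1/7)·399.5 = 92.5.
s = Ps − Pb = 98.5 − 92.5 = 6.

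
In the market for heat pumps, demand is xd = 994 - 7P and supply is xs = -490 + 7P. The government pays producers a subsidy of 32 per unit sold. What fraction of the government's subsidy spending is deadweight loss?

DWL / government spending = 2/13

Pre-subsidy: 994 - 7P = -490 + 7P gives P* = 106, x* = 252.
With the subsidy, sellers receive Ps = Pb + 32 for each unit, where Pb is the price buyers pay.
Supply in terms of Pb becomes xs = -490 + 7(Pb + 32) = -266 + 7Pb. Setting this equal to demand: 994 - 7Pb = -266 + 7Pb, so Pb = 90.
Sellers receive Ps = 90 + 32 = 122; x' = 994 − 7·90 = 364.
ΔCS = ½(252 + 364)(106 − 90) = 4928; ΔPS = ½(252 + 364)(122 − 106) = 4928.
Government spending = 32 × 364 = 11648.
DWL = ½ × 32 × (364 − 252) = 1792; fraction = 1792 / 11648 = 2/13.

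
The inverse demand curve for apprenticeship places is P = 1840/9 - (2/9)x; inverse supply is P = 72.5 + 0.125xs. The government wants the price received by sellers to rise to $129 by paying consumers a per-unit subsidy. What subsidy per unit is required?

At a seller price of 129, quantity supplied is -580 + 8·129 = 452.
Buyers absorb 452 only when they pay Pb = 1840/9 − (2/9)·452 = 104.
s = Ps − Pb = 129 − 104 = 25.

Required subsidy s = $25 per unit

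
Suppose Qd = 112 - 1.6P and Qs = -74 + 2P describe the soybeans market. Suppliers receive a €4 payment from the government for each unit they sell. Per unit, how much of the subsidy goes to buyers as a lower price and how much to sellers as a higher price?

Buyers gain 20/9 per unit; sellers gain 16/9 per unit

Pre-subsidy: 112 - 1.6P = -74 + 2P gives P* = 155/3, Q* = 88/3.
With the subsidy, sellers receive Ps = Pb + 4 for each unit, where Pb is the price buyers pay.
Supply in terms of Pb becomes Qs = -74 + 2(Pb + 4) = -66 + 2Pb. Setting this equal to demand: 112 - 1.6Pb = -66 + 2Pb, so Pb = 445/9.
Sellers receive Ps = 445/9 + 4 = 481/9; Q' = 112 − 1.6·(445/9) = 296/9.
Buyers' price falls by P* − Pb = 155/3 − 445/9 = 20/9; sellers' price rises by Ps − P* = 481/9 − 155/3 = 16/9.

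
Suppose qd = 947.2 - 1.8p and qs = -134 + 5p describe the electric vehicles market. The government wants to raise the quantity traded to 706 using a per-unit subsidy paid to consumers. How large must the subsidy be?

Required subsidy s = 34 per unit

At q = 706, invert demand for the buyer price: pb = (947.2 − 706)/1.8 = 134; invert supply for the seller price: ps = (706 − (-134))/5 = 168.
The subsidy must fill the gap: s = ps − pb = 168 − 134 = 34.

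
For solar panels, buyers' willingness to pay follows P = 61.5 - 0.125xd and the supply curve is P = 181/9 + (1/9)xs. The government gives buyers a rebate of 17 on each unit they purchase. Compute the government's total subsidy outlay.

Pre-subsidy: 61.5 - 0.125x = 181/9 + (1/9)x gives x* = 2980/17 and P* = 673/17.
With the rebate, buyers effectively pay Pb = Ps − 17, where Ps is the price sellers receive.
On the curves, Pb = 61.5 - 0.125x and Ps = 181/9 + (1/9)x; the wedge Ps − Pb = 17 gives 181/9 + (1/9)x − (61.5 - 0.125x) = 17, so x' = 4204/17.
Then Pb = 61.5 − 0.125·(4204/17) = 520/17 and Ps = 181/9 + (1/9)·(4204/17) = 809/17.
Government outlay = subsidy × quantity = 17 × 4204/17 = 4204.

Government cost = 4204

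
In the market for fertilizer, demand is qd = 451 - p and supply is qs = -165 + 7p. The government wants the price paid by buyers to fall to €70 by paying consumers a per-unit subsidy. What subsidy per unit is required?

At a buyer price of 70, quantity demanded is 451 − 1·70 = 381.
Sellers supply 381 only when they receive ps with -165 + 7·ps = 381, i.e. ps = 78.
s = ps − pb = 78 − 70 = 8.

Required subsidy s = €8 per unit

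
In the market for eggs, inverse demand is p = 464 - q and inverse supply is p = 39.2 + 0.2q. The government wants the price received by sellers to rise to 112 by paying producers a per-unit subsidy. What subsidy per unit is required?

Required subsidy s = 12 per unit

At a seller price of 112, quantity supplied is -196 + 5·112 = 364.
Buyers absorb 364 only when they pay pb = 464 − 1·364 = 100.
s = ps − pb = 112 − 100 = 12.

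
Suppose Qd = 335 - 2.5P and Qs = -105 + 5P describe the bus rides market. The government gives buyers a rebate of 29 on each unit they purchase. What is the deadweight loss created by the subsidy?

Deadweight loss = 4205/6

Pre-subsidy: 335 - 2.5P = -105 + 5P gives P* = 176/3, Q* = 565/3.
With the rebate, buyers effectively pay Pb = Ps − 29, where Ps is the price sellers receive.
Demand in terms of Ps becomes Qd = 335 − 2.5(Ps − 29) = 407.5 - 2.5Ps. Setting this equal to supply: 407.5 - 2.5Ps = -105 + 5Ps, so Ps = 205/3.
Buyers pay Pb = 205/3 − 29 = 118/3; Q' = -105 + 5·(205/3) = 710/3.
The subsidy expands output by 710/3 − 565/3 = 145/3 past the efficient level; on those units the gap between marginal cost and willingness to pay runs from 0 up to 29.
DWL = ½ × 29 × 145/3 = 4205/6.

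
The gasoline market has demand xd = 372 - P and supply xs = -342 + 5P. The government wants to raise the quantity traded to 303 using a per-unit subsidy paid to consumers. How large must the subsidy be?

Required subsidy s = 60 per unit

At x = 303, invert demand for the buyer price: Pb = (372 − 303)/1 = 69; invert supply for the seller price: Ps = (303 − (-342))/5 = 129.
The subsidy must fill the gap: s = Ps − Pb = 129 − 69 = 60.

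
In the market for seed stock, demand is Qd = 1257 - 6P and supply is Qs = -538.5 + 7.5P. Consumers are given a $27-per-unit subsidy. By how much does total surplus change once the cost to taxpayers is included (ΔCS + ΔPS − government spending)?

Pre-subsidy: 1257 - 6P = -538.5 + 7.5P gives P* = 133, Q* = 459.
With the rebate, buyers effectively pay Pb = Ps − 27, where Ps is the price sellers receive.
Demand in terms of Ps becomes Qd = 1257 − 6(Ps − 27) = 1419 - 6Ps. Setting this equal to supply: 1419 - 6Ps = -538.5 + 7.5Ps, so Ps = 145.
Buyers pay Pb = 145 − 27 = 118; Q' = -538.5 + 7.5·145 = 549.
ΔCS = ½(459 + 549)(133 − 118) = 7560; ΔPS = ½(459 + 549)(145 − 133) = 6048.
Government spending = 27 × 549 = 14823.
Net change = 7560 + 6048 − 14823 = -1215. The loss equals the DWL triangle ½·27·90.

Net change in total surplus = -$1215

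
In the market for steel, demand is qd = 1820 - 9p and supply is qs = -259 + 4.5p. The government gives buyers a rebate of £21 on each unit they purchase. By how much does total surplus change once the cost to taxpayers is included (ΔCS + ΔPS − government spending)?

Pre-subsidy: 1820 - 9p = -259 + 4.5p gives p* = 154, q* = 434.
With the rebate, buyers effectively pay pb = ps − 21, where ps is the price sellers receive.
Demand in terms of ps becomes qd = 1820 − 9(ps − 21) = 2009 - 9ps. Setting this equal to supply: 2009 - 9ps = -259 + 4.5ps, so ps = 168.
Buyers pay pb = 168 − 21 = 147; q' = -259 + 4.5·168 = 497.
ΔCS = ½(434 + 497)(154 − 147) = 3258.5; ΔPS = ½(434 + 497)(168 − 154) = 6517.
Government spending = 21 × 497 = 10437.
Net change = 3258.5 + 6517 − 10437 = -661.5. The loss equals the DWL triangle ½·21·63.

Net change in total surplus = -£661.5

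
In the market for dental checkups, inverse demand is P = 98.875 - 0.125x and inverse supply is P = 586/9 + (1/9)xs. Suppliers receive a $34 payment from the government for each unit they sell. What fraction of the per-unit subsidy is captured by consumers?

Pre-subsidy: 98.875 - 0.125x = 586/9 + (1/9)x gives x* = 143 and P* = 81.
With the subsidy, sellers receive Ps = Pb + 34 for each unit, where Pb is the price buyers pay.
On the curves, Pb = 98.875 - 0.125x and Ps = 586/9 + (1/9)x; the wedge Ps − Pb = 34 gives 586/9 + (1/9)x − (98.875 - 0.125x) = 34, so x' = 287.
Then Pb = 98.875 − 0.125·287 = 63 and Ps = 586/9 + (1/9)·287 = 97.
Buyers' price falls by P* − Pb = 81 − 63 = 18; sellers' price rises by Ps − P* = 97 − 81 = 16.
So consumers capture 18/34 = 9/17 of each unit of subsidy.

Consumer share = 9/17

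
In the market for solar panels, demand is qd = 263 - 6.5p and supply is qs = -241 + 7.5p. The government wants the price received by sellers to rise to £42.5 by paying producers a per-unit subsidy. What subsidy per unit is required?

At a seller price of 42.5, quantity supplied is -241 + 7.5·42.5 = 77.75.
Buyers absorb 77.75 only when they pay pb with 263 − 6.5·pb = 77.75, i.e. pb = 28.5.
s = ps − pb = 42.5 − 28.5 = 14.

Required subsidy s = £14 per unit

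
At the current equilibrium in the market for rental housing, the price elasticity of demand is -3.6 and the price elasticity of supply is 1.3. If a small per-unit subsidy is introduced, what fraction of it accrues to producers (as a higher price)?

For a small subsidy around the equilibrium, the benefit split depends on the relative slopes, which at a point are proportional to the elasticities.
Buyer share = εs/(εs + |εd|) = 1.3/(1.3 + 3.6) = 13/49; seller share = |εd|/(εs + |εd|) = 36/49.
So producers capture 36/49 of the subsidy.

Producer share = 36/49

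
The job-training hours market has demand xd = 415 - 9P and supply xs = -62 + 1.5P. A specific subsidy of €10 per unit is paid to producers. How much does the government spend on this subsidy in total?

Government cost = €190

Pre-subsidy: 415 - 9P = -62 + 1.5P gives P* = 318/7, x* = 43/7.
With the subsidy, sellers receive Ps = Pb + 10 for each unit, where Pb is the price buyers pay.
Supply in terms of Pb becomes xs = -62 + 1.5(Pb + 10) = -47 + 1.5Pb. Setting this equal to demand: 415 - 9Pb = -47 + 1.5Pb, so Pb = 44.
Sellers receive Ps = 44 + 10 = 54; x' = 415 − 9·44 = 19.
Government outlay = subsidy × quantity = 10 × 19 = 190.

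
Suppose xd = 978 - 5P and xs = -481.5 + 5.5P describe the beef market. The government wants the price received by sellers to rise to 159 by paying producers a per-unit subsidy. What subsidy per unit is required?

At a seller price of 159, quantity supplied is -481.5 + 5.5·159 = 393.
Buyers absorb 393 only when they pay Pb with 978 − 5·Pb = 393, i.e. Pb = 117.
s = Ps − Pb = 159 − 117 = 42.

Required subsidy s = 42 per unit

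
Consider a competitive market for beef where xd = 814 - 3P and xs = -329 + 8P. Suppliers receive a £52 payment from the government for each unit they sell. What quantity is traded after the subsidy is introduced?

Pre-subsidy: 814 - 3P = -329 + 8P gives P* = 1143/11, x* = 5525/11.
With the subsidy, sellers receive Ps = Pb + 52 for each unit, where Pb is the price buyers pay.
Supply in terms of Pb becomes xs = -329 + 8(Pb + 52) = 87 + 8Pb. Setting this equal to demand: 814 - 3Pb = 87 + 8Pb, so Pb = 727/11.
Sellers receive Ps = 727/11 + 52 = 1299/11; x' = 814 − 3·(727/11) = 6773/11.

x' = 6773/11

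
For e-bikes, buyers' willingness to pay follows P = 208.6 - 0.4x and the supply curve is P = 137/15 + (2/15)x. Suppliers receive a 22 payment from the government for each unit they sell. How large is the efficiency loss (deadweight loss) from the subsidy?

Pre-subsidy: 208.6 - 0.4x = 137/15 + (2/15)x gives x* = 374 and P* = 59.
With the subsidy, sellers receive Ps = Pb + 22 for each unit, where Pb is the price buyers pay.
On the curves, Pb = 208.6 - 0.4x and Ps = 137/15 + (2/15)x; the wedge Ps − Pb = 22 gives 137/15 + (2/15)x − (208.6 - 0.4x) = 22, so x' = 415.25.
Then Pb = 208.6 − 0.4·415.25 = 42.5 and Ps = 137/15 + (2/15)·415.25 = 64.5.
The subsidy expands output by 415.25 − 374 = 41.25 past the efficient level; on those units the gap between marginal cost and willingness to pay runs from 0 up to 22.
DWL = ½ × 22 × 41.25 = 453.75.

Deadweight loss = 453.75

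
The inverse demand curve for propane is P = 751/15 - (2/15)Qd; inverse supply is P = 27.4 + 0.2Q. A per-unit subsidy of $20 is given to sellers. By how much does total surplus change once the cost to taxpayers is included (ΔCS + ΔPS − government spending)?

Pre-subsidy: 751/15 - (2/15)Q = 27.4 + 0.2Q gives Q* = 68 and P* = 41.
With the subsidy, sellers receive Ps = Pb + 20 for each unit, where Pb is the price buyers pay.
On the curves, Pb = 751/15 - (2/15)Q and Ps = 27.4 + 0.2Q; the wedge Ps − Pb = 20 gives 27.4 + 0.2Q − (751/15 - (2/15)Q) = 20, so Q' = 128.
Then Pb = 751/15 − (2/15)·128 = 33 and Ps = 27.4 + 0.2·128 = 53.
ΔCS = ½(68 + 128)(41 − 33) = 784; ΔPS = ½(68 + 128)(53 − 41) = 1176.
Government spending = 20 × 128 = 2560.
Net change = 784 + 1176 − 2560 = -600. The loss equals the DWL triangle ½·20·60.

Net change in total surplus = -$600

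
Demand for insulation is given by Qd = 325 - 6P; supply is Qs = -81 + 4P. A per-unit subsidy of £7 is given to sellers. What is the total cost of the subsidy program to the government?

Pre-subsidy: 325 - 6P = -81 + 4P gives P* = 40.6, Q* = 81.4.
With the subsidy, sellers receive Ps = Pb + 7 for each unit, where Pb is the price buyers pay.
Supply in terms of Pb becomes Qs = -81 + 4(Pb + 7) = -53 + 4Pb. Setting this equal to demand: 325 - 6Pb = -53 + 4Pb, so Pb = 37.8.
Sellers receive Ps = 37.8 + 7 = 44.8; Q' = 325 − 6·37.8 = 98.2.
Government outlay = subsidy × quantity = 7 × 98.2 = 687.4.

Government cost = £687.4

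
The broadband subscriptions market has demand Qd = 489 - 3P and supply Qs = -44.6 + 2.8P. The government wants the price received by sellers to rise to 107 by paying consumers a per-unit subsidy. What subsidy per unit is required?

At a seller price of 107, quantity supplied is -44.6 + 2.8·107 = 255.
Buyers absorb 255 only when they pay Pb with 489 − 3·Pb = 255, i.e. Pb = 78.
s = Ps − Pb = 107 − 78 = 29.

Required subsidy s = 29 per unit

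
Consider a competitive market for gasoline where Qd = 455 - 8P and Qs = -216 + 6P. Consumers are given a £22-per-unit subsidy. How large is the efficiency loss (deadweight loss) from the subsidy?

Pre-subsidy: 455 - 8P = -216 + 6P gives P* = 671/14, Q* = 501/7.
With the rebate, buyers effectively pay Pb = Ps − 22, where Ps is the price sellers receive.
Demand in terms of Ps becomes Qd = 455 − 8(Ps − 22) = 631 - 8Ps. Setting this equal to supply: 631 - 8Ps = -216 + 6Ps, so Ps = 60.5.
Buyers pay Pb = 60.5 − 22 = 38.5; Q' = -216 + 6·60.5 = 147.
The subsidy expands output by 147 − 501/7 = 528/7 past the efficient level; on those units the gap between marginal cost and willingness to pay runs from 0 up to 22.
DWL = ½ × 22 × 528/7 = 5808/7.

Deadweight loss = 5808/7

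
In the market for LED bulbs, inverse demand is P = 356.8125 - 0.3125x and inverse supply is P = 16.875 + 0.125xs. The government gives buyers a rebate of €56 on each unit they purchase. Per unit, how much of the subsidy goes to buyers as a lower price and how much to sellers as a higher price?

Pre-subsidy: 356.8125 - 0.3125x = 16.875 + 0.125x gives x* = 777 and P* = 114.
With the rebate, buyers effectively pay Pb = Ps − 56, where Ps is the price sellers receive.
On the curves, Pb = 356.8125 - 0.3125x and Ps = 16.875 + 0.125x; the wedge Ps − Pb = 56 gives 16.875 + 0.125x − (356.8125 - 0.3125x) = 56, so x' = 905.
Then Pb = 356.8125 − 0.3125·905 = 74 and Ps = 16.875 + 0.125·905 = 130.
Buyers' price falls by P* − Pb = 114 − 74 = 40; sellers' price rises by Ps − P* = 130 − 114 = 16.

Buyers gain €40 per unit; sellers gain €16 per unit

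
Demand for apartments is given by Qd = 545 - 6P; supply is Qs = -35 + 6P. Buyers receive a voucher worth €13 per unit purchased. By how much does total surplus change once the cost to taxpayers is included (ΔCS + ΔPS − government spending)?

Net change in total surplus = -€253.5

Pre-subsidy: 545 - 6P = -35 + 6P gives P* = 145/3, Q* = 255.
With the rebate, buyers effectively pay Pb = Ps − 13, where Ps is the price sellers receive.
Demand in terms of Ps becomes Qd = 545 − 6(Ps − 13) = 623 - 6Ps. Setting this equal to supply: 623 - 6Ps = -35 + 6Ps, so Ps = 329/6.
Buyers pay Pb = 329/6 − 13 = 251/6; Q' = -35 + 6·(329/6) = 294.
ΔCS = ½(255 + 294)(145/3 − 251/6) = 1784.25; ΔPS = ½(255 + 294)(329/6 − 145/3) = 1784.25.
Government spending = 13 × 294 = 3822.
Net change = 1784.25 + 1784.25 − 3822 = -253.5. The loss equals the DWL triangle ½·13·39.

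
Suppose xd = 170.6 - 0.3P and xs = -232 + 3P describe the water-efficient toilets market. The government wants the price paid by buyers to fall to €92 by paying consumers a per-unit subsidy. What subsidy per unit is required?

Required subsidy s = €33 per unit

At a buyer price of 92, quantity demanded is 170.6 − 0.3·92 = 143.
Sellers supply 143 only when they receive Ps with -232 + 3·Ps = 143, i.e. Ps = 125.
s = Ps − Pb = 125 − 92 = 33.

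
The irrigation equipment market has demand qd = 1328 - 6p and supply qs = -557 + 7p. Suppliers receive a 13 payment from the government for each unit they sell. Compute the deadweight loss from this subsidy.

Pre-subsidy: 1328 - 6p = -557 + 7p gives p* = 145, q* = 458.
With the subsidy, sellers receive ps = pb + 13 for each unit, where pb is the price buyers pay.
Supply in terms of pb becomes qs = -557 + 7(pb + 13) = -466 + 7pb. Setting this equal to demand: 1328 - 6pb = -466 + 7pb, so pb = 138.
Sellers receive ps = 138 + 13 = 151; q' = 1328 − 6·138 = 500.
The subsidy expands output by 500 − 458 = 42 past the efficient level; on those units the gap between marginal cost and willingness to pay runs from 0 up to 13.
DWL = ½ × 13 × 42 = 273.

Deadweight loss = 273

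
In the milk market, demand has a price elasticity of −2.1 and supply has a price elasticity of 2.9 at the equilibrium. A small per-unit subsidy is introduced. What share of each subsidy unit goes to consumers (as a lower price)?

Consumer share = 0.58

For a small subsidy around the equilibrium, the benefit split depends on the relative slopes, which at a point are proportional to the elasticities.
Buyer share = εs/(εs + |εd|) = 2.9/(2.9 + 2.1) = 0.58; seller share = |εd|/(εs + |εd|) = 0.42.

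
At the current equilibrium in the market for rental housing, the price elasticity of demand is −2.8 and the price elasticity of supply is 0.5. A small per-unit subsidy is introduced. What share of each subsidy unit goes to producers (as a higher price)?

For a small subsidy around the equilibrium, the benefit split depends on the relative slopes, which at a point are proportional to the elasticities.
Buyer share = εs/(εs + |εd|) = 0.5/(0.5 + 2.8) = 5/33; seller share = |εd|/(εs + |εd|) = 28/33.
So producers capture 28/33 of the subsidy.

Producer share = 28/33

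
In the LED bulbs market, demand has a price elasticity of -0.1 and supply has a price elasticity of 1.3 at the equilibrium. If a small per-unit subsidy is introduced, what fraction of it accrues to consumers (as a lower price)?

For a small subsidy around the equilibrium, the benefit split depends on the relative slopes, which at a point are proportional to the elasticities.
Buyer share = εs/(εs + |εd|) = 1.3/(1.3 + 0.1) = 13/14; seller share = |εd|/(εs + |εd|) = 1/14.

Consumer share = 13/14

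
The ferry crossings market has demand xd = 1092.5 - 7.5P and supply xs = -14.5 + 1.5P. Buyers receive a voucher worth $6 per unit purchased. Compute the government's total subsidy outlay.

Pre-subsidy: 1092.5 - 7.5P = -14.5 + 1.5P gives P* = 123, x* = 170.
With the rebate, buyers effectively pay Pb = Ps − 6, where Ps is the price sellers receive.
Demand in terms of Ps becomes xd = 1092.5 − 7.5(Ps − 6) = 1137.5 - 7.5Ps. Setting this equal to supply: 1137.5 - 7.5Ps = -14.5 + 1.5Ps, so Ps = 128.
Buyers pay Pb = 128 − 6 = 122; x' = -14.5 + 1.5·128 = 177.5.
Government outlay = subsidy × quantity = 6 × 177.5 = 1065.

Government cost = $1065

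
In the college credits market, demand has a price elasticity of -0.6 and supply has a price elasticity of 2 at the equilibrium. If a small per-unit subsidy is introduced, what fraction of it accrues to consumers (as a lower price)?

For a small subsidy around the equilibrium, the benefit split depends on the relative slopes, which at a point are proportional to the elasticities.
Buyer share = εs/(εs + |εd|) = 2/(2 + 0.6) = 10/13; seller share = |εd|/(εs + |εd|) = 3/13.

Consumer share = 10/13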